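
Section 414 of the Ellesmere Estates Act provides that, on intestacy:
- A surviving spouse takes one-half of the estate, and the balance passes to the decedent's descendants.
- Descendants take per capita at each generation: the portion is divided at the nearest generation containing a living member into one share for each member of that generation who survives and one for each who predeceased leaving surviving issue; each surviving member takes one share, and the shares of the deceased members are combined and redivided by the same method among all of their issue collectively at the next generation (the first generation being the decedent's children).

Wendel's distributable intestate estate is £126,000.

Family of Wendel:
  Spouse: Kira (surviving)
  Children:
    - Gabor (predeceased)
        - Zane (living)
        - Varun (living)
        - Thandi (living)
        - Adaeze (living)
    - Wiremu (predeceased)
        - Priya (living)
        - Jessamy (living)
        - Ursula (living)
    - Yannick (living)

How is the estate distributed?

Kira takes one-half of £126,000 = £63,000. The remaining £63,000 passes to the descendants.
The descendants' portion (£63,000) is divided at the children's generation into 3 shares of £21,000. Yannick takes £21,000. The 2 shares of the deceased (Gabor and Wiremu) are combined into a pool of £42,000.
That pool (£42,000) is divided at the grandchildren's generation equally among Zane, Varun, Thandi, Adaeze, Priya, Jessamy, and Ursula: £6,000 each.

Kira: £63,000; Zane: £6,000; Varun: £6,000; Thandi: £6,000; Adaeze: £6,000; Priya: £6,000; Jessamy: £6,000; Ursula: £6,000; Yannick: £21,000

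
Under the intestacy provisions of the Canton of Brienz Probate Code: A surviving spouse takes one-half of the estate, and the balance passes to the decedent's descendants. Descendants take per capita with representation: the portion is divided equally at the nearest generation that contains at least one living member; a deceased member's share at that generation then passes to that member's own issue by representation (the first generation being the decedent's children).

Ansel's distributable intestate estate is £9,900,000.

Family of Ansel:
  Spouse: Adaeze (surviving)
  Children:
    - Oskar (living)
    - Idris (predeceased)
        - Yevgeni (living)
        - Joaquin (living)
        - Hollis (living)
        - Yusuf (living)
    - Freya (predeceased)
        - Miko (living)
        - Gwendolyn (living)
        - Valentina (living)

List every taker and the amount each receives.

Adaeze: £4,950,000; Oskar: £1,650,000; Yevgeni: £412,500; Joaquin: £412,500; Hollis: £412,500; Yusuf: £412,500; Miko: £550,000; Gwendolyn: £550,000; Valentina: £550,000

Adaeze takes one-half of £9,900,000 = £4,950,000. The remaining £4,950,000 passes to the descendants.
The descendants' portion (£4,950,000) is divided into 3 shares of £1,650,000: Oskar takes £1,650,000; Idris's £1,650,000 share passes to Idris's issue; Freya's £1,650,000 share passes to Freya's issue.
Idris's share (£1,650,000) is divided into 4 shares of £412,500: Yevgeni, Joaquin, Hollis, and Yusuf each take £412,500.
Freya's share (£1,650,000) is divided into 3 shares of £550,000: Miko, Gwendolyn, and Valentina each take £550,000.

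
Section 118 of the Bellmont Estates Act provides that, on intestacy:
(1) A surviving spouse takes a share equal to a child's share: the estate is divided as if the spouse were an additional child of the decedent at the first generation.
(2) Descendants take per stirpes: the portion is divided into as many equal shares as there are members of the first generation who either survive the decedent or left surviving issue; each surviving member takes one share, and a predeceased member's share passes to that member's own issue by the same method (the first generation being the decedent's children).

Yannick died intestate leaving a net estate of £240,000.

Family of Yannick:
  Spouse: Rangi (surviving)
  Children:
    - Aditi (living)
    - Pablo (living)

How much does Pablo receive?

Pablo receives £80,000.

The spouse counts as an additional share at the children's level, so there are 3 primary shares of £80,000. Rangi takes one such share (£80,000).
The children's combined portion (£160,000) is divided into 2 shares of £80,000: Aditi and Pablo each take £80,000.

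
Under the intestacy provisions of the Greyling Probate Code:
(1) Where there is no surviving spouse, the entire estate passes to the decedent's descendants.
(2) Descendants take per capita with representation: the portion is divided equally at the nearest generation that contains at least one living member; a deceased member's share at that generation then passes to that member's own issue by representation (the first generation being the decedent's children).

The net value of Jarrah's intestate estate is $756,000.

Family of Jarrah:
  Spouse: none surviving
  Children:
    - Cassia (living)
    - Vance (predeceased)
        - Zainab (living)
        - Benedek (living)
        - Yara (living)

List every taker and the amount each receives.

The entire $756,000 passes to the descendants.
That amount ($756,000) is divided into 2 shares of $378,000: Cassia takes $378,000; Vance's $378,000 share passes to Vance's issue.
Vance's share ($378,000) is divided into 3 shares of $126,000: Zainab, Benedek, and Yara each take $126,000.

Cassia: $378,000; Zainab: $126,000; Benedek: $126,000; Yara: $126,000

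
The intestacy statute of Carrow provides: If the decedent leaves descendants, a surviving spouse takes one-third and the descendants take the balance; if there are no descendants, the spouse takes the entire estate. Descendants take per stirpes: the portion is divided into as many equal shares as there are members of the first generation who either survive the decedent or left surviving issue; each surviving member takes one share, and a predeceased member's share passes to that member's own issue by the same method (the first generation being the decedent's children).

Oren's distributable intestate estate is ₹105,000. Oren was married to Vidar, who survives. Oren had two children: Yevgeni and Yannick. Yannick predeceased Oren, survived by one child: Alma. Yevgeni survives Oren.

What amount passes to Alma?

Alma receives ₹35,000.

Vidar takes one-third of ₹105,000 = ₹35,000. The remaining ₹70,000 passes to the descendants.
The descendants' portion (₹70,000) is divided into 2 shares of ₹35,000: Yevgeni takes ₹35,000; Yannick's ₹35,000 share passes to Yannick's issue.
Yannick's share (₹35,000) passes entirely to Alma.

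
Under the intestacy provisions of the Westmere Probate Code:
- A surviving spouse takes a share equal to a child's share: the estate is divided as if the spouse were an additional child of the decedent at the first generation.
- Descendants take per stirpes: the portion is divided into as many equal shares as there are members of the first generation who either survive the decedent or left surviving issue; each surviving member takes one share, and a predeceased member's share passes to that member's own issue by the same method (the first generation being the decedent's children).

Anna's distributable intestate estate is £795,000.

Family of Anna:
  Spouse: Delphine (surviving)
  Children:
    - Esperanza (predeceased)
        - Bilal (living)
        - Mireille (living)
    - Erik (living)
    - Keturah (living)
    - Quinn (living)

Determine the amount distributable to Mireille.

Mireille receives £79,500.

The spouse counts as an additional share at the children's level, so there are 5 primary shares of £159,000. Delphine takes one such share (£159,000).
The children's combined portion (£636,000) is divided into 4 shares of £159,000: Erik, Keturah, and Quinn each take £159,000; Esperanza's £159,000 share passes to Esperanza's issue.
Esperanza's share (£159,000) is divided into 2 shares of £79,500: Bilal and Mireille each take £79,500.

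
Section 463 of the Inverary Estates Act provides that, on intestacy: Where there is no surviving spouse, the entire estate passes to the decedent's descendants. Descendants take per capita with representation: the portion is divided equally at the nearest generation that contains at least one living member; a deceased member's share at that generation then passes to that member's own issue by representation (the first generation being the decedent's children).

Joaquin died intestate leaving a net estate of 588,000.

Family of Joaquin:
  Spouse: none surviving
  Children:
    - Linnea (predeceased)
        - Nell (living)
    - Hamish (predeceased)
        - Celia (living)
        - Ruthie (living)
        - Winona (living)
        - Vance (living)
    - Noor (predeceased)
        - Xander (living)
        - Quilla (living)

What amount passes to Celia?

Celia receives 84,000.

The entire 588,000 passes to the descendants.
No child survives, so the initial division is made at the grandchildren's generation.
That amount (588,000) is divided into 7 shares of 84,000: Nell, Celia, Ruthie, Winona, Vance, Xander, and Quilla each take 84,000.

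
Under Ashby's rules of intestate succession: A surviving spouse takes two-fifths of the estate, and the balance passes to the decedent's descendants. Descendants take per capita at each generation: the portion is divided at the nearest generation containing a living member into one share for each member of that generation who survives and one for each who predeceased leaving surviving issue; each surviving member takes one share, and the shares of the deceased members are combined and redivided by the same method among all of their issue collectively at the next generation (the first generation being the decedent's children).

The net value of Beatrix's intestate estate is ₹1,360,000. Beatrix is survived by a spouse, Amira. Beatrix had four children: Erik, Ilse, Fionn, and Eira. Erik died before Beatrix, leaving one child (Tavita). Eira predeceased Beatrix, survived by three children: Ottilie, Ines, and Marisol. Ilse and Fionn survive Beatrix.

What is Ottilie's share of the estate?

Ottilie receives ₹102,000.

Amira takes two-fifths of ₹1,360,000 = ₹544,000. The remaining ₹816,000 passes to the descendants.
The descendants' portion (₹816,000) is divided at the children's generation into 4 shares of ₹204,000. Ilse and Fionn each take ₹204,000. The 2 shares of the deceased (Erik and Eira) are combined into a pool of ₹408,000.
That pool (₹408,000) is divided at the grandchildren's generation equally among Tavita, Ottilie, Ines, and Marisol: ₹102,000 each.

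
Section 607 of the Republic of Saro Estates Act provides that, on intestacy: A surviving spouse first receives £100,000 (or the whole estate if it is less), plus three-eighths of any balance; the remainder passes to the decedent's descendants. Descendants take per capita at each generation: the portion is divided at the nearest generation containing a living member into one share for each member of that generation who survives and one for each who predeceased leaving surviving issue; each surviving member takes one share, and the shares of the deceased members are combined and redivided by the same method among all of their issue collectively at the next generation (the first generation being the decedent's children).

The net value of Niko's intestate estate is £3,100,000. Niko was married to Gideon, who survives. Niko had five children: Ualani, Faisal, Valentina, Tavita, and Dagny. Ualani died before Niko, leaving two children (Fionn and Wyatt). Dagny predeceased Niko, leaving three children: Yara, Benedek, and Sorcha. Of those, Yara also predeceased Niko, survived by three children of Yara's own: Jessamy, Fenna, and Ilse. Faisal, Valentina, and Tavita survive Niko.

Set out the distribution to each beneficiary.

Gideon first takes £100,000, leaving a balance of £3,000,000. Gideon then takes three-eighths of the balance (£1,125,000), for a total of £1,225,000. The remaining £1,875,000 passes to the descendants.
The descendants' portion (£1,875,000) is divided at the children's generation into 5 shares of £375,000. Faisal, Valentina, and Tavita each take £375,000. The 2 shares of the deceased (Ualani and Dagny) are combined into a pool of £750,000.
That pool (£750,000) is divided at the grandchildren's generation into 5 shares of £150,000. Fionn, Wyatt, Benedek, and Sorcha each take £150,000. The remaining share for the deceased Yara (£150,000) is carried to the next generation.
That pool (£150,000) is divided at the great-grandchildren's generation equally among Jessamy, Fenna, and Ilse: £50,000 each.

Gideon: £1,225,000; Fionn: £150,000; Wyatt: £150,000; Faisal: £375,000; Valentina: £375,000; Tavita: £375,000; Jessamy: £50,000; Fenna: £50,000; Ilse: £50,000; Benedek: £150,000; Sorcha: £150,000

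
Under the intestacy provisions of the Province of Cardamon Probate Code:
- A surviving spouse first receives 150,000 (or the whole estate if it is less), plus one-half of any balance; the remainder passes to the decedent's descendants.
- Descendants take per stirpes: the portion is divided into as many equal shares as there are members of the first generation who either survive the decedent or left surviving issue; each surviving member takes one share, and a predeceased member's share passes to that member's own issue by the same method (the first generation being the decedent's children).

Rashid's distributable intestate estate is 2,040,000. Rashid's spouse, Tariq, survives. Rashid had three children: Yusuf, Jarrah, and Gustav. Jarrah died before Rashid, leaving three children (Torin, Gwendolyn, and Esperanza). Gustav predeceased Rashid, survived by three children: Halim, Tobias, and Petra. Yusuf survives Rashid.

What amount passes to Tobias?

Tobias receives 105,000.

Tariq first takes 150,000, leaving a balance of 1,890,000. Tariq then takes one-half of the balance (945,000), for a total of 1,095,000. The remaining 945,000 passes to the descendants.
The descendants' portion (945,000) is divided into 3 shares of 315,000: Yusuf takes 315,000; Jarrah's 315,000 share passes to Jarrah's issue; Gustav's 315,000 share passes to Gustav's issue.
Jarrah's share (315,000) is divided into 3 shares of 105,000: Torin, Gwendolyn, and Esperanza each take 105,000.
Gustav's share (315,000) is divided into 3 shares of 105,000: Halim, Tobias, and Petra each take 105,000.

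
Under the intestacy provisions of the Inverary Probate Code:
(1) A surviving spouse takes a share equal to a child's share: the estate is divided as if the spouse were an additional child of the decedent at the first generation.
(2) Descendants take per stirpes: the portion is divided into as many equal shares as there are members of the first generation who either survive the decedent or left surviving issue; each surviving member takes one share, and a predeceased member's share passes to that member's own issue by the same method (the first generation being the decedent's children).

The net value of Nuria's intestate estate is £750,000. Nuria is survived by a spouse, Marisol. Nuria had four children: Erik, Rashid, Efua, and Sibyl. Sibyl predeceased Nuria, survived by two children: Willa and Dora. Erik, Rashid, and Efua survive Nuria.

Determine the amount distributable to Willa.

The spouse counts as an additional share at the children's level, so there are 5 primary shares of £150,000. Marisol takes one such share (£150,000).
The children's combined portion (£600,000) is divided into 4 shares of £150,000: Erik, Rashid, and Efua each take £150,000; Sibyl's £150,000 share passes to Sibyl's issue.
Sibyl's share (£150,000) is divided into 2 shares of £75,000: Willa and Dora each take £75,000.

Willa receives £75,000.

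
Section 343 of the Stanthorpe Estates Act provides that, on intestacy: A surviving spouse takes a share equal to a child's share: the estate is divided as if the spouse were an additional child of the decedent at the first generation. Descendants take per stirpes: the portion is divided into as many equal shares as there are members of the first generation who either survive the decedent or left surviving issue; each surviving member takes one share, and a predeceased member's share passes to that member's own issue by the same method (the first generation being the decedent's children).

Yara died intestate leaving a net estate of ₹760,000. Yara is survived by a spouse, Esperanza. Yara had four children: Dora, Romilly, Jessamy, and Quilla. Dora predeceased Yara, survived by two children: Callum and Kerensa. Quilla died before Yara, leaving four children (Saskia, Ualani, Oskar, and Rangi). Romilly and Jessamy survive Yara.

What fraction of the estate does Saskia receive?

Saskia receives 1/20 of the estate.

The spouse counts as an additional share at the children's level, so there are 5 primary shares of ₹152,000. Esperanza takes one such share (₹152,000).
The children's combined portion (₹608,000) is divided into 4 shares of ₹152,000: Romilly and Jessamy each take ₹152,000; Dora's ₹152,000 share passes to Dora's issue; Quilla's ₹152,000 share passes to Quilla's issue.
Dora's share (₹152,000) is divided into 2 shares of ₹76,000: Callum and Kerensa each take ₹76,000.
Quilla's share (₹152,000) is divided into 4 shares of ₹38,000: Saskia, Ualani, Oskar, and Rangi each take ₹38,000.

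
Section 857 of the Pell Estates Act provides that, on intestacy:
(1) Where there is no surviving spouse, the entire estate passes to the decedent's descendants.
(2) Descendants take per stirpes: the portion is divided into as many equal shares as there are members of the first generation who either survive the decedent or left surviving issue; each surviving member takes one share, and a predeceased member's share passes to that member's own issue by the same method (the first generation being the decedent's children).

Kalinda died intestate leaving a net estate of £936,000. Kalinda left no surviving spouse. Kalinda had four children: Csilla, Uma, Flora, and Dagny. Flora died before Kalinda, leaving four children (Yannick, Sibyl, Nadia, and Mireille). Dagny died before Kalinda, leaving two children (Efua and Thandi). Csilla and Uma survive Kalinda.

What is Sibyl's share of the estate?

The entire £936,000 passes to the descendants.
That amount (£936,000) is divided into 4 shares of £234,000: Csilla and Uma each take £234,000; Flora's £234,000 share passes to Flora's issue; Dagny's £234,000 share passes to Dagny's issue.
Flora's share (£234,000) is divided into 4 shares of £58,500: Yannick, Sibyl, Nadia, and Mireille each take £58,500.
Dagny's share (£234,000) is divided into 2 shares of £117,000: Efua and Thandi each take £117,000.

Sibyl receives £58,500.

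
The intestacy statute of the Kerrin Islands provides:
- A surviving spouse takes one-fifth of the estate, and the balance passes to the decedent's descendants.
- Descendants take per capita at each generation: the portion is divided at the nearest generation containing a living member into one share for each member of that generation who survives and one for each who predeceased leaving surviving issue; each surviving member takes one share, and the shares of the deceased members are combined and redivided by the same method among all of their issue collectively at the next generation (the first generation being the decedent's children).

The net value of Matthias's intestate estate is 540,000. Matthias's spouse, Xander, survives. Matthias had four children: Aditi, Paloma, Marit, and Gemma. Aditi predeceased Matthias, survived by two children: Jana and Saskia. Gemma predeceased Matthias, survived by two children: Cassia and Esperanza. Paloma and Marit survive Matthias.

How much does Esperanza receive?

Esperanza receives 54,000.

Xander takes one-fifth of 540,000 = 108,000. The remaining 432,000 passes to the descendants.
The descendants' portion (432,000) is divided at the children's generation into 4 shares of 108,000. Paloma and Marit each take 108,000. The 2 shares of the deceased (Aditi and Gemma) are combined into a pool of 216,000.
That pool (216,000) is divided at the grandchildren's generation equally among Jana, Saskia, Cassia, and Esperanza: 54,000 each.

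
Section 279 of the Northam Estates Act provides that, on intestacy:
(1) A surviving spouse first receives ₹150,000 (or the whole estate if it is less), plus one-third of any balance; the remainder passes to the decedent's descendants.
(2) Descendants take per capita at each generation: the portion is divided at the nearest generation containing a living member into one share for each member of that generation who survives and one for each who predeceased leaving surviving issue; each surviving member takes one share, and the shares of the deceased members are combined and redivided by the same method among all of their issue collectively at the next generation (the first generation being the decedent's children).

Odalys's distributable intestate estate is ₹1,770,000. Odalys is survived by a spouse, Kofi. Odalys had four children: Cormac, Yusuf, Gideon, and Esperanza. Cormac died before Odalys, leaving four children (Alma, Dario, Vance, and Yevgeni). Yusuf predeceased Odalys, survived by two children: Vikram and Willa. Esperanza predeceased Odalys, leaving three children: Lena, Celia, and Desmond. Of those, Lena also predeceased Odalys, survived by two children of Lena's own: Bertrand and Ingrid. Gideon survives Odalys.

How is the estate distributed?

Kofi: ₹690,000; Alma: ₹90,000; Dario: ₹90,000; Vance: ₹90,000; Yevgeni: ₹90,000; Vikram: ₹90,000; Willa: ₹90,000; Gideon: ₹270,000; Bertrand: ₹45,000; Ingrid: ₹45,000; Celia: ₹90,000; Desmond: ₹90,000

Kofi first takes ₹150,000, leaving a balance of ₹1,620,000. Kofi then takes one-third of the balance (₹540,000), for a total of ₹690,000. The remaining ₹1,080,000 passes to the descendants.
The descendants' portion (₹1,080,000) is divided at the children's generation into 4 shares of ₹270,000. Gideon takes ₹270,000. The 3 shares of the deceased (Cormac, Yusuf, and Esperanza) are combined into a pool of ₹810,000.
That pool (₹810,000) is divided at the grandchildren's generation into 9 shares of ₹90,000. Alma, Dario, Vance, Yevgeni, Vikram, Willa, Celia, and Desmond each take ₹90,000. The remaining share for the deceased Lena (₹90,000) is carried to the next generation.
That pool (₹90,000) is divided at the great-grandchildren's generation equally among Bertrand and Ingrid: ₹45,000 each.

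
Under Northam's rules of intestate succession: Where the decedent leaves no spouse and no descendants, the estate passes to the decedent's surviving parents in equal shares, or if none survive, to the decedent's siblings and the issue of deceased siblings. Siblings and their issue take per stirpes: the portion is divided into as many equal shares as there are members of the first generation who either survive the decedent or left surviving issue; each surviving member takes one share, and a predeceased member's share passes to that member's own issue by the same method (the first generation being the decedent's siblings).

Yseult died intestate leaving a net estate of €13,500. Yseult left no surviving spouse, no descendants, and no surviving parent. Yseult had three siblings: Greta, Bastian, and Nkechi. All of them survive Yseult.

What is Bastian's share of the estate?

Bastian receives €4,500.

The entire €13,500 passes to the siblings and their issue.
That amount (€13,500) is divided into 3 shares of €4,500: Greta, Bastian, and Nkechi each take €4,500.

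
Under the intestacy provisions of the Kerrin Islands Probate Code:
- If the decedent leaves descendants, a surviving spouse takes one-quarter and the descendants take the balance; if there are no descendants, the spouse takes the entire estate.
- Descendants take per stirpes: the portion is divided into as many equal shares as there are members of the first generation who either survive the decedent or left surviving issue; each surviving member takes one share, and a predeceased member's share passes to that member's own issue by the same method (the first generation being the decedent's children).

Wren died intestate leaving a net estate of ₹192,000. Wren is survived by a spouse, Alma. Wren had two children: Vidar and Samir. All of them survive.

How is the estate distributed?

Alma: ₹48,000; Vidar: ₹72,000; Samir: ₹72,000

Alma takes one-quarter of ₹192,000 = ₹48,000. The remaining ₹144,000 passes to the descendants.
The descendants' portion (₹144,000) is divided into 2 shares of ₹72,000: Vidar and Samir each take ₹72,000.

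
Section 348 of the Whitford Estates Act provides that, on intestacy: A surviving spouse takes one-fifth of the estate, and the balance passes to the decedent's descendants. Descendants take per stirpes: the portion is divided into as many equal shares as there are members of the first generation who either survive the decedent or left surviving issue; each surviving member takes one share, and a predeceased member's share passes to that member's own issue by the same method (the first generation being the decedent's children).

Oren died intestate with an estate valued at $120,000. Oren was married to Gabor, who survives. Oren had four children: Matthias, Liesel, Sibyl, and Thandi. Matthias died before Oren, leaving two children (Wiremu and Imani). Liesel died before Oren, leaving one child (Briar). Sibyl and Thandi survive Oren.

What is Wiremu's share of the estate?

Gabor takes one-fifth of $120,000 = $24,000. The remaining $96,000 passes to the descendants.
The descendants' portion ($96,000) is divided into 4 shares of $24,000: Sibyl and Thandi each take $24,000; Matthias's $24,000 share passes to Matthias's issue; Liesel's $24,000 share passes to Liesel's issue.
Matthias's share ($24,000) is divided into 2 shares of $12,000: Wiremu and Imani each take $12,000.
Liesel's share ($24,000) passes entirely to Briar.

Wiremu receives $12,000.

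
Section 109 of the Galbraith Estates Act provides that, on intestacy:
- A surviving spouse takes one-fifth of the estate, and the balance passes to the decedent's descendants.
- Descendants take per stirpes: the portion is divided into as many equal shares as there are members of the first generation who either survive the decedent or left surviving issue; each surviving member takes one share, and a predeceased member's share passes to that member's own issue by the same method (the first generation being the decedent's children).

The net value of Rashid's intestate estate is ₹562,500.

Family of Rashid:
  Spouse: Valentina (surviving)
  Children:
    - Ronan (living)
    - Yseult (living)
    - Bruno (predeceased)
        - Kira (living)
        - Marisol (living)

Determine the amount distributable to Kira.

Kira receives ₹75,000.

Valentina takes one-fifth of ₹562,500 = ₹112,500. The remaining ₹450,000 passes to the descendants.
The descendants' portion (₹450,000) is divided into 3 shares of ₹150,000: Ronan and Yseult each take ₹150,000; Bruno's ₹150,000 share passes to Bruno's issue.
Bruno's share (₹150,000) is divided into 2 shares of ₹75,000: Kira and Marisol each take ₹75,000.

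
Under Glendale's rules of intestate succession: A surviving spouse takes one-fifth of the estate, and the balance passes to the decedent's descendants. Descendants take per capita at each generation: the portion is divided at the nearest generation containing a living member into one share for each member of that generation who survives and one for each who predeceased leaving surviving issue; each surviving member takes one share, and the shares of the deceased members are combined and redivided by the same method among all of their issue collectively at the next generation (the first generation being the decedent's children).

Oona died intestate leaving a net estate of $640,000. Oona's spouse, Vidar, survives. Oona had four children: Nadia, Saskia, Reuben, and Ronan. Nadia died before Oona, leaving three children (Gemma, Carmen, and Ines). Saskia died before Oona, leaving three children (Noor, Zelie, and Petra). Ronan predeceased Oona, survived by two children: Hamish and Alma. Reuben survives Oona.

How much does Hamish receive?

Hamish receives $48,000.

Vidar takes one-fifth of $640,000 = $128,000. The remaining $512,000 passes to the descendants.
The descendants' portion ($512,000) is divided at the children's generation into 4 shares of $128,000. Reuben takes $128,000. The 3 shares of the deceased (Nadia, Saskia, and Ronan) are combined into a pool of $384,000.
That pool ($384,000) is divided at the grandchildren's generation equally among Gemma, Carmen, Ines, Noor, Zelie, Petra, Hamish, and Alma: $48,000 each.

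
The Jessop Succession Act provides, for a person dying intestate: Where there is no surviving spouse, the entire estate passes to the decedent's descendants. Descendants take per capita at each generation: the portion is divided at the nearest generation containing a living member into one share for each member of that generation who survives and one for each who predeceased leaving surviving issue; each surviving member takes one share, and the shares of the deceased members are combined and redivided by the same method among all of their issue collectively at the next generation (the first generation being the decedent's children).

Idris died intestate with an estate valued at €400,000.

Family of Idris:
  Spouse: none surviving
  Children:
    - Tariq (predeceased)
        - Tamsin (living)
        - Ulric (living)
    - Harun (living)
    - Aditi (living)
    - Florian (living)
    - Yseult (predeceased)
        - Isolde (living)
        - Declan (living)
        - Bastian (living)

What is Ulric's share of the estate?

Ulric receives €32,000.

The entire €400,000 passes to the descendants.
That amount (€400,000) is divided at the children's generation into 5 shares of €80,000. Harun, Aditi, and Florian each take €80,000. The 2 shares of the deceased (Tariq and Yseult) are combined into a pool of €160,000.
That pool (€160,000) is divided at the grandchildren's generation equally among Tamsin, Ulric, Isolde, Declan, and Bastian: €32,000 each.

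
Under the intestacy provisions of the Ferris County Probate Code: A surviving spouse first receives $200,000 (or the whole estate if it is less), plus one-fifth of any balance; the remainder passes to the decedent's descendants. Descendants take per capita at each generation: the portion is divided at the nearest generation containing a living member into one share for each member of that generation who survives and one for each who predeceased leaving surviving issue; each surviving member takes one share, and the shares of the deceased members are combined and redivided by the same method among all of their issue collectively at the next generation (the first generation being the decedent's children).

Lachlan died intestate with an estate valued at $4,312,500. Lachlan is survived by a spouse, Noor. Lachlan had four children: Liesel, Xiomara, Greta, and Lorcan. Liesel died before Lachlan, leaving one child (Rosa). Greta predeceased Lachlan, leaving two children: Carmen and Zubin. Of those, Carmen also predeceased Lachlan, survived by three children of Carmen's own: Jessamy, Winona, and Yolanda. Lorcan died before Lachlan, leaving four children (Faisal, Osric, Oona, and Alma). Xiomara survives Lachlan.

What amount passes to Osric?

Osric receives $352,500.

Noor first takes $200,000, leaving a balance of $4,112,500. Noor then takes one-fifth of the balance ($822,500), for a total of $1,022,500. The remaining $3,290,000 passes to the descendants.
The descendants' portion ($3,290,000) is divided at the children's generation into 4 shares of $822,500. Xiomara takes $822,500. The 3 shares of the deceased (Liesel, Greta, and Lorcan) are combined into a pool of $2,467,500.
That pool ($2,467,500) is divided at the grandchildren's generation into 7 shares of $352,500. Rosa, Zubin, Faisal, Osric, Oona, and Alma each take $352,500. The remaining share for the deceased Carmen ($352,500) is carried to the next generation.
That pool ($352,500) is divided at the great-grandchildren's generation equally among Jessamy, Winona, and Yolanda: $117,500 each.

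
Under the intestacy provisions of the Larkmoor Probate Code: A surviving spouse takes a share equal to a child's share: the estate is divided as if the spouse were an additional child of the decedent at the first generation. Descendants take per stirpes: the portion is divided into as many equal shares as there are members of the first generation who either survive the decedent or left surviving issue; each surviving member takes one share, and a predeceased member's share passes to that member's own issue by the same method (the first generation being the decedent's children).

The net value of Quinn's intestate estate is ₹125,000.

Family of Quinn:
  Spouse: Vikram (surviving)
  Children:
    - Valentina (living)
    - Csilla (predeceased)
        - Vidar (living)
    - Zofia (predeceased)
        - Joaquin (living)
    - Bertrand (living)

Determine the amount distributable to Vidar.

Vidar receives ₹25,000.

The spouse counts as an additional share at the children's level, so there are 5 primary shares of ₹25,000. Vikram takes one such share (₹25,000).
The children's combined portion (₹100,000) is divided into 4 shares of ₹25,000: Valentina and Bertrand each take ₹25,000; Csilla's ₹25,000 share passes to Csilla's issue; Zofia's ₹25,000 share passes to Zofia's issue.
Csilla's share (₹25,000) passes entirely to Vidar.
Zofia's share (₹25,000) passes entirely to Joaquin.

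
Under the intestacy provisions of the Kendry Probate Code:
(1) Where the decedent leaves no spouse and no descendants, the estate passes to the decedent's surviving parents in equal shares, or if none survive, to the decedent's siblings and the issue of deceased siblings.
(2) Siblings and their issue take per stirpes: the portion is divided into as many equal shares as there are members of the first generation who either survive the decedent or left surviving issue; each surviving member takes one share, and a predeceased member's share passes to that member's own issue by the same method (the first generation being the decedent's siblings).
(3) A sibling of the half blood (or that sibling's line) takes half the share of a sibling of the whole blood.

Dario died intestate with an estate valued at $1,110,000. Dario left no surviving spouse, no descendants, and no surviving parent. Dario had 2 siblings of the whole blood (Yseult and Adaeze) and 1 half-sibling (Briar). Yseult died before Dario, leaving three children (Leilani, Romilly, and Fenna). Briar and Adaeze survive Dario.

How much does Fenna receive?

The entire $1,110,000 passes to the siblings and their issue.
Counting each half-blood sibling's line as half a unit, there are 5/2 units in $1,110,000, so one unit is $444,000. Whole-blood lines (Yseult and Adaeze) take $444,000 each; half-blood lines (Briar) take $222,000 each.
Yseult's share ($444,000) is divided into 3 shares of $148,000: Leilani, Romilly, and Fenna each take $148,000.

Fenna receives $148,000.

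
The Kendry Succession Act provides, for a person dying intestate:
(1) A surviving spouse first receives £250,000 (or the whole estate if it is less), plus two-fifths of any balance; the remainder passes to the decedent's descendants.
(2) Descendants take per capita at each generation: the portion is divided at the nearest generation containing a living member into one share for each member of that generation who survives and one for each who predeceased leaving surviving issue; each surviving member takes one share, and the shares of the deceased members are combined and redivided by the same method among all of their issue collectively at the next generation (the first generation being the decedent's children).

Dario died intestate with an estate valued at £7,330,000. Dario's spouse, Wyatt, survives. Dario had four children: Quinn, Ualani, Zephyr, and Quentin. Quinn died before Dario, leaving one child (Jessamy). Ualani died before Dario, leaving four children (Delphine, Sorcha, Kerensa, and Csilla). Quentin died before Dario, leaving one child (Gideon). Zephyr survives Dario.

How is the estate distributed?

Wyatt first takes £250,000, leaving a balance of £7,080,000. Wyatt then takes two-fifths of the balance (£2,832,000), for a total of £3,082,000. The remaining £4,248,000 passes to the descendants.
The descendants' portion (£4,248,000) is divided at the children's generation into 4 shares of £1,062,000. Zephyr takes £1,062,000. The 3 shares of the deceased (Quinn, Ualani, and Quentin) are combined into a pool of £3,186,000.
That pool (£3,186,000) is divided at the grandchildren's generation equally among Jessamy, Delphine, Sorcha, Kerensa, Csilla, and Gideon: £531,000 each.

Wyatt: £3,082,000; Jessamy: £531,000; Delphine: £531,000; Sorcha: £531,000; Kerensa: £531,000; Csilla: £531,000; Zephyr: £1,062,000; Gideon: £531,000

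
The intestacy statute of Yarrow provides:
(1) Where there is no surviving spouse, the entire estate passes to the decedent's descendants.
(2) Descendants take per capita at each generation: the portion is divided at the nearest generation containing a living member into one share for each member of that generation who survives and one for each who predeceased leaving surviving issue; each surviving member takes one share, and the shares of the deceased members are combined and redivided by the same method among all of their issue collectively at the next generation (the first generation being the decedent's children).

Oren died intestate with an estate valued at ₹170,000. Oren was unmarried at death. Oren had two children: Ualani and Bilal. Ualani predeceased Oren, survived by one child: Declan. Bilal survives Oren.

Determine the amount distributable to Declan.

The entire ₹170,000 passes to the descendants.
That amount (₹170,000) is divided at the children's generation into 2 shares of ₹85,000. Bilal takes ₹85,000. The remaining share for the deceased Ualani (₹85,000) is carried to the next generation.
That pool (₹85,000) passes entirely to Declan, the sole taker at the grandchildren's generation.

Declan receives ₹85,000.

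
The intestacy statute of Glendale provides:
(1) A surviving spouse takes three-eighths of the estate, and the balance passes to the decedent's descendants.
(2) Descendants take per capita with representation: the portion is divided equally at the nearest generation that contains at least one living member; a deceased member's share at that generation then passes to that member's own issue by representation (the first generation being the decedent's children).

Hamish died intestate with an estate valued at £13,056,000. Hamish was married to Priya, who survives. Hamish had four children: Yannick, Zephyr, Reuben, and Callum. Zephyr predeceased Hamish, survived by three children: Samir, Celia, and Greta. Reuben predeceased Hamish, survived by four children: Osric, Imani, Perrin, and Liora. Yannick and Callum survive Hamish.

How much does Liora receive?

Priya takes three-eighths of £13,056,000 = £4,896,000. The remaining £8,160,000 passes to the descendants.
The descendants' portion (£8,160,000) is divided into 4 shares of £2,040,000: Yannick and Callum each take £2,040,000; Zephyr's £2,040,000 share passes to Zephyr's issue; Reuben's £2,040,000 share passes to Reuben's issue.
Zephyr's share (£2,040,000) is divided into 3 shares of £680,000: Samir, Celia, and Greta each take £680,000.
Reuben's share (£2,040,000) is divided into 4 shares of £510,000: Osric, Imani, Perrin, and Liora each take £510,000.

Liora receives £510,000.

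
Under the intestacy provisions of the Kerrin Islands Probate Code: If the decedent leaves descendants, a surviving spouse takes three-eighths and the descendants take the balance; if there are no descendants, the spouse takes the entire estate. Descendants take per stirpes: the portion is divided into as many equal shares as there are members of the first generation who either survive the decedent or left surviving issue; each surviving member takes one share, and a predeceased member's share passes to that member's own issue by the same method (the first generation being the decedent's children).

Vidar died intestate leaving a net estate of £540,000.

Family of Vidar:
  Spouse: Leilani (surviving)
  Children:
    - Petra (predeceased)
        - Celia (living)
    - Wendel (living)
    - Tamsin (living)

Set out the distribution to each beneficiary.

Leilani takes three-eighths of £540,000 = £202,500. The remaining £337,500 passes to the descendants.
The descendants' portion (£337,500) is divided into 3 shares of £112,500: Wendel and Tamsin each take £112,500; Petra's £112,500 share passes to Petra's issue.
Petra's share (£112,500) passes entirely to Celia.

Leilani: £202,500; Celia: £112,500; Wendel: £112,500; Tamsin: £112,500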